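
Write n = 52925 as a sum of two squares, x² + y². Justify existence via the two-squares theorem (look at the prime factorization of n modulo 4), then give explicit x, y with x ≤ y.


Step 1: Factor n = 52925 = 5^2 · 29 · 73.
Step 2: Check the mod-4 condition on each prime factor: 5 ≡ 1 (mod 4), exponent 2; 29 ≡ 1 (mod 4), exponent 1; 73 ≡ 1 (mod 4), exponent 1.
All primes ≡ 3 (mod 4) appear to even exponent (or don't appear), so by the two-squares theorem n IS expressible as a sum of two squares.
Step 3: Build a representation. Group n = k² · m with k = 5 and m = 29 · 73 = 2117 (a product of primes ≡ 1 (mod 4)); a representation of m scales to one of n via (k·x)² + (k·y)² = k²(x² + y²). Each prime p ≡ 1 (mod 4) is itself a sum of two squares; find a² by testing p − a² for a perfect square:
  29: 29 − 1² = 28, 29 − 2² = 25 = 5² ⇒ 29 = 2² + 5².
  73: 73 − 1² = 72, 73 − 2² = 69, 73 − 3² = 64 = 8² ⇒ 73 = 3² + 8².
  Combine using the Brahmagupta–Fibonacci identity (a² + b²)(c² + d²) = (ac − bd)² + (ad + bc)² = (ac + bd)² + (ad − bc)²:
  29 · 73 = 2117: from (2² + 5²)(3² + 8²), take (2·3 − 5·8, 2·8 + 5·3) = (6 − 40, 16 + 15) = (-34, 31); dropping signs (only squares matter) gives (34, 31); check 34² + 31² = 1156 + 961 = 2117 ✓.
  Scale by k = 5: (5·34, 5·31) = (170, 155).
Step 4: Order so x ≤ y and verify: 155² + 170² = 24025 + 28900 = 52925 = n. ✓

n = 52925 = 155² + 170² (one valid representation with x ≤ y).


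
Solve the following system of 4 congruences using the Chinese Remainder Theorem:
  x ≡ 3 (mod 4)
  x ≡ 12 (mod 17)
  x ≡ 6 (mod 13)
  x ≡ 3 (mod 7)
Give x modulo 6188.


Product of moduli M = 4 · 17 · 13 · 7 = 6188.
Merge one congruence at a time:
  Start: x ≡ 3 (mod 4).
  Combine with x ≡ 12 (mod 17); new modulus lcm = 68.
    Write x = 3 + 4·t and substitute into x ≡ 12 (mod 17): 4·t ≡ 12 − 3 = 9 (mod 17).
    The inverse of 4 mod 17 is 13 (since 4·13 = 52 = 3·17 + 1), so t ≡ 13·9 = 117 ≡ 15 (mod 17).
    Then x = 3 + 4·15 = 63, valid modulo lcm(4, 17) = 68: x ≡ 63 (mod 68).
  Combine with x ≡ 6 (mod 13); new modulus lcm = 884.
    Write x = 63 + 68·t and substitute into x ≡ 6 (mod 13): 68·t ≡ 6 − 63 = -57 (mod 13).
    Reduce coefficients mod 13: 3·t ≡ 8 (mod 13).
    The inverse of 3 mod 13 is 9 (since 3·9 = 27 = 2·13 + 1), so t ≡ 9·8 = 72 ≡ 7 (mod 13).
    Then x = 63 + 68·7 = 539, valid modulo lcm(68, 13) = 884: x ≡ 539 (mod 884).
  Combine with x ≡ 3 (mod 7); new modulus lcm = 6188.
    Write x = 539 + 884·t and substitute into x ≡ 3 (mod 7): 884·t ≡ 3 − 539 = -536 (mod 7).
    Reduce coefficients mod 7: 2·t ≡ 3 (mod 7).
    The inverse of 2 mod 7 is 4 (since 2·4 = 8 = 1·7 + 1), so t ≡ 4·3 = 12 ≡ 5 (mod 7).
    Then x = 539 + 884·5 = 4959, valid modulo lcm(884, 7) = 6188: x ≡ 4959 (mod 6188).
Verify against each original: 4959 mod 4 = 3, 4959 mod 17 = 12, 4959 mod 13 = 6, 4959 mod 7 = 3.

x ≡ 4959 (mod 6188).


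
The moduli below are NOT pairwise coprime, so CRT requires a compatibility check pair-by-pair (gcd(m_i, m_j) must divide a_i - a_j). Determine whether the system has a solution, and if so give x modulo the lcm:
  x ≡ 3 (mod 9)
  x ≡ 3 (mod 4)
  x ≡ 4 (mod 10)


Moduli 9, 4, 10 are not pairwise coprime, so CRT works modulo lcm(m_i) when all pairwise compatibility conditions hold.
Pairwise compatibility: gcd(m_i, m_j) must divide a_i - a_j for every pair.
Merge one congruence at a time:
  Start: x ≡ 3 (mod 9).
  Combine with x ≡ 3 (mod 4): gcd(9, 4) = 1; 3 - 3 = 0, which IS divisible by 1, so compatible.
    Write x = 3 + 9·t and substitute into x ≡ 3 (mod 4): 9·t ≡ 3 − 3 = 0 (mod 4).
    Reduce coefficients mod 4: 1·t ≡ 0 (mod 4).
    So t ≡ 0 (mod 4).
    Then x = 3 + 9·0 = 3, valid modulo lcm(9, 4) = 36: x ≡ 3 (mod 36).
  Combine with x ≡ 4 (mod 10): gcd(36, 10) = 2, and 4 - 3 = 1 is NOT divisible by 2.
    ⇒ system is inconsistent (no integer solution).

No solution (the system is inconsistent).


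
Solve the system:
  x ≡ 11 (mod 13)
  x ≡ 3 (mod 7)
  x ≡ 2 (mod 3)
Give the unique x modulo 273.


Moduli 13, 7, 3 are pairwise coprime; by CRT there is a unique solution modulo M = 13 · 7 · 3 = 273.
Solve pairwise, accumulating the modulus:
  Start with x ≡ 11 (mod 13).
  Combine with x ≡ 3 (mod 7): since gcd(13, 7) = 1, we get a unique residue mod 91.
    Write x = 11 + 13·t and substitute into x ≡ 3 (mod 7): 13·t ≡ 3 − 11 = -8 (mod 7).
    Reduce coefficients mod 7: 6·t ≡ 6 (mod 7).
    The inverse of 6 mod 7 is 6 (since 6·6 = 36 = 5·7 + 1), so t ≡ 6·6 = 36 ≡ 1 (mod 7).
    Then x = 11 + 13·1 = 24, valid modulo lcm(13, 7) = 91: x ≡ 24 (mod 91).
  Combine with x ≡ 2 (mod 3): since gcd(91, 3) = 1, we get a unique residue mod 273.
    Write x = 24 + 91·t and substitute into x ≡ 2 (mod 3): 91·t ≡ 2 − 24 = -22 (mod 3).
    Reduce coefficients mod 3: 1·t ≡ 2 (mod 3).
    So t ≡ 2 (mod 3).
    Then x = 24 + 91·2 = 206, valid modulo lcm(91, 3) = 273: x ≡ 206 (mod 273).
Verify: 206 mod 13 = 11 ✓, 206 mod 7 = 3 ✓, 206 mod 3 = 2 ✓.

x ≡ 206 (mod 273).


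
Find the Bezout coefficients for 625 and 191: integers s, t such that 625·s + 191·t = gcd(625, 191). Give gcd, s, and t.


Euclidean algorithm on (625, 191) — divide until remainder is 0:
  625 = 3 · 191 + 52
  191 = 3 · 52 + 35
  52 = 1 · 35 + 17
  35 = 2 · 17 + 1
  17 = 17 · 1 + 0
gcd(625, 191) = 1.
Track Bezout coefficients alongside the remainders: start with r₀ = 625 = a·1 + b·0 (s = 1, t = 0) and r₁ = 191 = a·0 + b·1 (s = 0, t = 1); each new remainder r_{k+1} = r_{k-1} − q_k·r_k inherits s_{k+1} = s_{k-1} − q_k·s_k, t_{k+1} = t_{k-1} − q_k·t_k, so r_k = a·s_k + b·t_k at every step:
  q = 3: r = 52, s = 1 − 3·0 = 1, t = 0 − 3·1 = -3  (check: 625·1 + 191·(-3) = 52)
  q = 3: r = 35, s = 0 − 3·1 = -3, t = 1 − 3·(-3) = 10  (check: 625·(-3) + 191·10 = 35)
  q = 1: r = 17, s = 1 − 1·(-3) = 4, t = -3 − 1·10 = -13  (check: 625·4 + 191·(-13) = 17)
  q = 2: r = 1, s = -3 − 2·4 = -11, t = 10 − 2·(-13) = 36  (check: 625·(-11) + 191·36 = 1)
The row with r = 1 (the gcd) gives the Bezout coefficients s = -11, t = 36.
Result: 625 · (-11) + 191 · (36) = 1.

gcd(625, 191) = 1; s = -11, t = 36 (check: 625·(-11) + 191·36 = 1).


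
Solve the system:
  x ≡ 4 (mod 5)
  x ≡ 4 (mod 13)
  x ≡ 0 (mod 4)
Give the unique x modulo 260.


Moduli 5, 13, 4 are pairwise coprime; by CRT there is a unique solution modulo M = 5 · 13 · 4 = 260.
Solve pairwise, accumulating the modulus:
  Start with x ≡ 4 (mod 5).
  Combine with x ≡ 4 (mod 13): since gcd(5, 13) = 1, we get a unique residue mod 65.
    Write x = 4 + 5·t and substitute into x ≡ 4 (mod 13): 5·t ≡ 4 − 4 = 0 (mod 13).
    The inverse of 5 mod 13 is 8 (since 5·8 = 40 = 3·13 + 1), so t ≡ 8·0 = 0 ≡ 0 (mod 13).
    Then x = 4 + 5·0 = 4, valid modulo lcm(5, 13) = 65: x ≡ 4 (mod 65).
  Combine with x ≡ 0 (mod 4): since gcd(65, 4) = 1, we get a unique residue mod 260.
    Write x = 4 + 65·t and substitute into x ≡ 0 (mod 4): 65·t ≡ 0 − 4 = -4 (mod 4).
    Reduce coefficients mod 4: 1·t ≡ 0 (mod 4).
    So t ≡ 0 (mod 4).
    Then x = 4 + 65·0 = 4, valid modulo lcm(65, 4) = 260: x ≡ 4 (mod 260).
Verify: 4 mod 5 = 4 ✓, 4 mod 13 = 4 ✓, 4 mod 4 = 0 ✓.

x ≡ 4 (mod 260).


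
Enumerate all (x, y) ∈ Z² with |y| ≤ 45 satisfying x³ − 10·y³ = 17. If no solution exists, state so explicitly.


The equation is x³ - 10y³ = 17. For fixed y, x³ = 10·y³ + 17, so a solution requires the RHS to be a perfect cube.
Strategy: iterate y from -45 to 45, compute RHS = 10·y³ + 17, and check whether it is a (positive or negative) perfect cube.
Check small values of y:
  y = 0: RHS = 17 is not a perfect cube.
  y = 1: RHS = 27 = (3)³ ⇒ x = 3 works.
  y = -1: RHS = 7 is not a perfect cube.
  y = 2: RHS = 97 is not a perfect cube.
  y = -2: RHS = -63 is not a perfect cube.
  y = 3: RHS = 287 is not a perfect cube.
  y = -3: RHS = -253 is not a perfect cube.
Continuing the search up to |y| = 45 finds no further solutions beyond those listed.
Collected solutions: (3, 1).

Solutions (with |y| ≤ 45): (3, 1).


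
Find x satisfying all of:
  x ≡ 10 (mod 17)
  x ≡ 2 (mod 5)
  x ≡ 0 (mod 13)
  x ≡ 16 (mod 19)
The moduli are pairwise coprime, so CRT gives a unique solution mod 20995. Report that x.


Product of moduli M = 17 · 5 · 13 · 19 = 20995.
Merge one congruence at a time:
  Start: x ≡ 10 (mod 17).
  Combine with x ≡ 2 (mod 5); new modulus lcm = 85.
    Write x = 10 + 17·t and substitute into x ≡ 2 (mod 5): 17·t ≡ 2 − 10 = -8 (mod 5).
    Reduce coefficients mod 5: 2·t ≡ 2 (mod 5).
    The inverse of 2 mod 5 is 3 (since 2·3 = 6 = 1·5 + 1), so t ≡ 3·2 = 6 ≡ 1 (mod 5).
    Then x = 10 + 17·1 = 27, valid modulo lcm(17, 5) = 85: x ≡ 27 (mod 85).
  Combine with x ≡ 0 (mod 13); new modulus lcm = 1105.
    Write x = 27 + 85·t and substitute into x ≡ 0 (mod 13): 85·t ≡ 0 − 27 = -27 (mod 13).
    Reduce coefficients mod 13: 7·t ≡ 12 (mod 13).
    The inverse of 7 mod 13 is 2 (since 7·2 = 14 = 1·13 + 1), so t ≡ 2·12 = 24 ≡ 11 (mod 13).
    Then x = 27 + 85·11 = 962, valid modulo lcm(85, 13) = 1105: x ≡ 962 (mod 1105).
  Combine with x ≡ 16 (mod 19); new modulus lcm = 20995.
    Write x = 962 + 1105·t and substitute into x ≡ 16 (mod 19): 1105·t ≡ 16 − 962 = -946 (mod 19).
    Reduce coefficients mod 19: 3·t ≡ 4 (mod 19).
    The inverse of 3 mod 19 is 13 (since 3·13 = 39 = 2·19 + 1), so t ≡ 13·4 = 52 ≡ 14 (mod 19).
    Then x = 962 + 1105·14 = 16432, valid modulo lcm(1105, 19) = 20995: x ≡ 16432 (mod 20995).
Verify against each original: 16432 mod 17 = 10, 16432 mod 5 = 2, 16432 mod 13 = 0, 16432 mod 19 = 16.

x ≡ 16432 (mod 20995).


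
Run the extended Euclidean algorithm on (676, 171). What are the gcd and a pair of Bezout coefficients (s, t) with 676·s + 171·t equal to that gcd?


Euclidean algorithm on (676, 171) — divide until remainder is 0:
  676 = 3 · 171 + 163
  171 = 1 · 163 + 8
  163 = 20 · 8 + 3
  8 = 2 · 3 + 2
  3 = 1 · 2 + 1
  2 = 2 · 1 + 0
gcd(676, 171) = 1.
Track Bezout coefficients alongside the remainders: start with r₀ = 676 = a·1 + b·0 (s = 1, t = 0) and r₁ = 171 = a·0 + b·1 (s = 0, t = 1); each new remainder r_{k+1} = r_{k-1} − q_k·r_k inherits s_{k+1} = s_{k-1} − q_k·s_k, t_{k+1} = t_{k-1} − q_k·t_k, so r_k = a·s_k + b·t_k at every step:
  q = 3: r = 163, s = 1 − 3·0 = 1, t = 0 − 3·1 = -3  (check: 676·1 + 171·(-3) = 163)
  q = 1: r = 8, s = 0 − 1·1 = -1, t = 1 − 1·(-3) = 4  (check: 676·(-1) + 171·4 = 8)
  q = 20: r = 3, s = 1 − 20·(-1) = 21, t = -3 − 20·4 = -83  (check: 676·21 + 171·(-83) = 3)
  q = 2: r = 2, s = -1 − 2·21 = -43, t = 4 − 2·(-83) = 170  (check: 676·(-43) + 171·170 = 2)
  q = 1: r = 1, s = 21 − 1·(-43) = 64, t = -83 − 1·170 = -253  (check: 676·64 + 171·(-253) = 1)
The row with r = 1 (the gcd) gives the Bezout coefficients s = 64, t = -253.
Result: 676 · (64) + 171 · (-253) = 1.

gcd(676, 171) = 1; s = 64, t = -253 (check: 676·64 + 171·(-253) = 1).


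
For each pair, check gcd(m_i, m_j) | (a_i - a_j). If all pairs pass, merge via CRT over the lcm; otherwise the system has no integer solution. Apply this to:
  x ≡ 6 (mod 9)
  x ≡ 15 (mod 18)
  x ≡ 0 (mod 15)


Moduli 9, 18, 15 are not pairwise coprime, so CRT works modulo lcm(m_i) when all pairwise compatibility conditions hold.
Pairwise compatibility: gcd(m_i, m_j) must divide a_i - a_j for every pair.
Merge one congruence at a time:
  Start: x ≡ 6 (mod 9).
  Combine with x ≡ 15 (mod 18): gcd(9, 18) = 9; 15 - 6 = 9, which IS divisible by 9, so compatible.
    Write x = 6 + 9·t and substitute into x ≡ 15 (mod 18): 9·t ≡ 15 − 6 = 9 (mod 18).
    Divide the congruence (and modulus) by g = 9: 1·t ≡ 1 (mod 2).
    So t ≡ 1 (mod 2).
    Then x = 6 + 9·1 = 15, valid modulo lcm(9, 18) = 18: x ≡ 15 (mod 18).
  Combine with x ≡ 0 (mod 15): gcd(18, 15) = 3; 0 - 15 = -15, which IS divisible by 3, so compatible.
    Write x = 15 + 18·t and substitute into x ≡ 0 (mod 15): 18·t ≡ 0 − 15 = -15 (mod 15).
    Divide the congruence (and modulus) by g = 3: 6·t ≡ -5 (mod 5).
    Reduce coefficients mod 5: 1·t ≡ 0 (mod 5).
    So t ≡ 0 (mod 5).
    Then x = 15 + 18·0 = 15, valid modulo lcm(18, 15) = 90: x ≡ 15 (mod 90).
Verify: 15 mod 9 = 6, 15 mod 18 = 15, 15 mod 15 = 0.

x ≡ 15 (mod 90).


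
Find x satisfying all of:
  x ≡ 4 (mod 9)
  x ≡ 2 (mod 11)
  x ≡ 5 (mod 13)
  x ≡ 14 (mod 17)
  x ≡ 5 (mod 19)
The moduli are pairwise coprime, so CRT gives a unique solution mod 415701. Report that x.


Product of moduli M = 9 · 11 · 13 · 17 · 19 = 415701.
Merge one congruence at a time:
  Start: x ≡ 4 (mod 9).
  Combine with x ≡ 2 (mod 11); new modulus lcm = 99.
    Write x = 4 + 9·t and substitute into x ≡ 2 (mod 11): 9·t ≡ 2 − 4 = -2 (mod 11).
    Reduce coefficients mod 11: 9·t ≡ 9 (mod 11).
    The inverse of 9 mod 11 is 5 (since 9·5 = 45 = 4·11 + 1), so t ≡ 5·9 = 45 ≡ 1 (mod 11).
    Then x = 4 + 9·1 = 13, valid modulo lcm(9, 11) = 99: x ≡ 13 (mod 99).
  Combine with x ≡ 5 (mod 13); new modulus lcm = 1287.
    Write x = 13 + 99·t and substitute into x ≡ 5 (mod 13): 99·t ≡ 5 − 13 = -8 (mod 13).
    Reduce coefficients mod 13: 8·t ≡ 5 (mod 13).
    The inverse of 8 mod 13 is 5 (since 8·5 = 40 = 3·13 + 1), so t ≡ 5·5 = 25 ≡ 12 (mod 13).
    Then x = 13 + 99·12 = 1201, valid modulo lcm(99, 13) = 1287: x ≡ 1201 (mod 1287).
  Combine with x ≡ 14 (mod 17); new modulus lcm = 21879.
    Write x = 1201 + 1287·t and substitute into x ≡ 14 (mod 17): 1287·t ≡ 14 − 1201 = -1187 (mod 17).
    Reduce coefficients mod 17: 12·t ≡ 3 (mod 17).
    The inverse of 12 mod 17 is 10 (since 12·10 = 120 = 7·17 + 1), so t ≡ 10·3 = 30 ≡ 13 (mod 17).
    Then x = 1201 + 1287·13 = 17932, valid modulo lcm(1287, 17) = 21879: x ≡ 17932 (mod 21879).
  Combine with x ≡ 5 (mod 19); new modulus lcm = 415701.
    Write x = 17932 + 21879·t and substitute into x ≡ 5 (mod 19): 21879·t ≡ 5 − 17932 = -17927 (mod 19).
    Reduce coefficients mod 19: 10·t ≡ 9 (mod 19).
    The inverse of 10 mod 19 is 2 (since 10·2 = 20 = 1·19 + 1), so t ≡ 2·9 = 18 ≡ 18 (mod 19).
    Then x = 17932 + 21879·18 = 411754, valid modulo lcm(21879, 19) = 415701: x ≡ 411754 (mod 415701).
Verify against each original: 411754 mod 9 = 4, 411754 mod 11 = 2, 411754 mod 13 = 5, 411754 mod 17 = 14, 411754 mod 19 = 5.

x ≡ 411754 (mod 415701).


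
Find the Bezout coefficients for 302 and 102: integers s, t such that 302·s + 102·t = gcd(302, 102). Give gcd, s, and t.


Euclidean algorithm on (302, 102) — divide until remainder is 0:
  302 = 2 · 102 + 98
  102 = 1 · 98 + 4
  98 = 24 · 4 + 2
  4 = 2 · 2 + 0
gcd(302, 102) = 2.
Track Bezout coefficients alongside the remainders: start with r₀ = 302 = a·1 + b·0 (s = 1, t = 0) and r₁ = 102 = a·0 + b·1 (s = 0, t = 1); each new remainder r_{k+1} = r_{k-1} − q_k·r_k inherits s_{k+1} = s_{k-1} − q_k·s_k, t_{k+1} = t_{k-1} − q_k·t_k, so r_k = a·s_k + b·t_k at every step:
  q = 2: r = 98, s = 1 − 2·0 = 1, t = 0 − 2·1 = -2  (check: 302·1 + 102·(-2) = 98)
  q = 1: r = 4, s = 0 − 1·1 = -1, t = 1 − 1·(-2) = 3  (check: 302·(-1) + 102·3 = 4)
  q = 24: r = 2, s = 1 − 24·(-1) = 25, t = -2 − 24·3 = -74  (check: 302·25 + 102·(-74) = 2)
The row with r = 2 (the gcd) gives the Bezout coefficients s = 25, t = -74.
Result: 302 · (25) + 102 · (-74) = 2.

gcd(302, 102) = 2; s = 25, t = -74 (check: 302·25 + 102·(-74) = 2).


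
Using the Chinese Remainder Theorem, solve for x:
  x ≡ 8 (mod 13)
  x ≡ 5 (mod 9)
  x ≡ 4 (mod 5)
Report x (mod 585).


Moduli 13, 9, 5 are pairwise coprime; by CRT there is a unique solution modulo M = 13 · 9 · 5 = 585.
Solve pairwise, accumulating the modulus:
  Start with x ≡ 8 (mod 13).
  Combine with x ≡ 5 (mod 9): since gcd(13, 9) = 1, we get a unique residue mod 117.
    Write x = 8 + 13·t and substitute into x ≡ 5 (mod 9): 13·t ≡ 5 − 8 = -3 (mod 9).
    Reduce coefficients mod 9: 4·t ≡ 6 (mod 9).
    The inverse of 4 mod 9 is 7 (since 4·7 = 28 = 3·9 + 1), so t ≡ 7·6 = 42 ≡ 6 (mod 9).
    Then x = 8 + 13·6 = 86, valid modulo lcm(13, 9) = 117: x ≡ 86 (mod 117).
  Combine with x ≡ 4 (mod 5): since gcd(117, 5) = 1, we get a unique residue mod 585.
    Write x = 86 + 117·t and substitute into x ≡ 4 (mod 5): 117·t ≡ 4 − 86 = -82 (mod 5).
    Reduce coefficients mod 5: 2·t ≡ 3 (mod 5).
    The inverse of 2 mod 5 is 3 (since 2·3 = 6 = 1·5 + 1), so t ≡ 3·3 = 9 ≡ 4 (mod 5).
    Then x = 86 + 117·4 = 554, valid modulo lcm(117, 5) = 585: x ≡ 554 (mod 585).
Verify: 554 mod 13 = 8 ✓, 554 mod 9 = 5 ✓, 554 mod 5 = 4 ✓.

x ≡ 554 (mod 585).


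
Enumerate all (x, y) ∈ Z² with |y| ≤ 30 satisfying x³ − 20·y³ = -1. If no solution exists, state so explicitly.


The equation is x³ - 20y³ = -1. For fixed y, x³ = 20·y³ − 1, so a solution requires the RHS to be a perfect cube.
Strategy: iterate y from -30 to 30, compute RHS = 20·y³ − 1, and check whether it is a (positive or negative) perfect cube.
Check small values of y:
  y = 0: RHS = -1 = (-1)³ ⇒ x = -1 works.
  y = 1: RHS = 19 is not a perfect cube.
  y = -1: RHS = -21 is not a perfect cube.
  y = 2: RHS = 159 is not a perfect cube.
  y = -2: RHS = -161 is not a perfect cube.
  y = 3: RHS = 539 is not a perfect cube.
  y = -3: RHS = -541 is not a perfect cube.
Continuing, at y = 7: RHS = 6859 = (19)³ ⇒ x = 19 works.
Searching the remaining y in |y| ≤ 30 finds no further solutions.
Collected solutions: (-1, 0), (19, 7).

Solutions (with |y| ≤ 30): (-1, 0), (19, 7).


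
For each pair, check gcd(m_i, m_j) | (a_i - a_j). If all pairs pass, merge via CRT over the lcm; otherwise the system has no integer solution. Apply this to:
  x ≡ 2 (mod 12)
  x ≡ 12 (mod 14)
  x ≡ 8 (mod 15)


Moduli 12, 14, 15 are not pairwise coprime, so CRT works modulo lcm(m_i) when all pairwise compatibility conditions hold.
Pairwise compatibility: gcd(m_i, m_j) must divide a_i - a_j for every pair.
Merge one congruence at a time:
  Start: x ≡ 2 (mod 12).
  Combine with x ≡ 12 (mod 14): gcd(12, 14) = 2; 12 - 2 = 10, which IS divisible by 2, so compatible.
    Write x = 2 + 12·t and substitute into x ≡ 12 (mod 14): 12·t ≡ 12 − 2 = 10 (mod 14).
    Divide the congruence (and modulus) by g = 2: 6·t ≡ 5 (mod 7).
    The inverse of 6 mod 7 is 6 (since 6·6 = 36 = 5·7 + 1), so t ≡ 6·5 = 30 ≡ 2 (mod 7).
    Then x = 2 + 12·2 = 26, valid modulo lcm(12, 14) = 84: x ≡ 26 (mod 84).
  Combine with x ≡ 8 (mod 15): gcd(84, 15) = 3; 8 - 26 = -18, which IS divisible by 3, so compatible.
    Write x = 26 + 84·t and substitute into x ≡ 8 (mod 15): 84·t ≡ 8 − 26 = -18 (mod 15).
    Divide the congruence (and modulus) by g = 3: 28·t ≡ -6 (mod 5).
    Reduce coefficients mod 5: 3·t ≡ 4 (mod 5).
    The inverse of 3 mod 5 is 2 (since 3·2 = 6 = 1·5 + 1), so t ≡ 2·4 = 8 ≡ 3 (mod 5).
    Then x = 26 + 84·3 = 278, valid modulo lcm(84, 15) = 420: x ≡ 278 (mod 420).
Verify: 278 mod 12 = 2, 278 mod 14 = 12, 278 mod 15 = 8.

x ≡ 278 (mod 420).


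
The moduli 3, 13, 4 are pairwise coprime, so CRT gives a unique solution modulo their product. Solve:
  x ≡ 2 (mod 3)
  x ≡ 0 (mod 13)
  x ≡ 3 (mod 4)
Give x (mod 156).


Moduli 3, 13, 4 are pairwise coprime; by CRT there is a unique solution modulo M = 3 · 13 · 4 = 156.
Solve pairwise, accumulating the modulus:
  Start with x ≡ 2 (mod 3).
  Combine with x ≡ 0 (mod 13): since gcd(3, 13) = 1, we get a unique residue mod 39.
    Write x = 2 + 3·t and substitute into x ≡ 0 (mod 13): 3·t ≡ 0 − 2 = -2 (mod 13).
    Reduce coefficients mod 13: 3·t ≡ 11 (mod 13).
    The inverse of 3 mod 13 is 9 (since 3·9 = 27 = 2·13 + 1), so t ≡ 9·11 = 99 ≡ 8 (mod 13).
    Then x = 2 + 3·8 = 26, valid modulo lcm(3, 13) = 39: x ≡ 26 (mod 39).
  Combine with x ≡ 3 (mod 4): since gcd(39, 4) = 1, we get a unique residue mod 156.
    Write x = 26 + 39·t and substitute into x ≡ 3 (mod 4): 39·t ≡ 3 − 26 = -23 (mod 4).
    Reduce coefficients mod 4: 3·t ≡ 1 (mod 4).
    The inverse of 3 mod 4 is 3 (since 3·3 = 9 = 2·4 + 1), so t ≡ 3·1 = 3 ≡ 3 (mod 4).
    Then x = 26 + 39·3 = 143, valid modulo lcm(39, 4) = 156: x ≡ 143 (mod 156).
Verify: 143 mod 3 = 2 ✓, 143 mod 13 = 0 ✓, 143 mod 4 = 3 ✓.

x ≡ 143 (mod 156).


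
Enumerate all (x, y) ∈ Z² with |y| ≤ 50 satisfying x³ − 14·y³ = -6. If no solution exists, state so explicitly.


The equation is x³ - 14y³ = -6. For fixed y, x³ = 14·y³ − 6, so a solution requires the RHS to be a perfect cube.
Strategy: iterate y from -50 to 50, compute RHS = 14·y³ − 6, and check whether it is a (positive or negative) perfect cube.
Check small values of y:
  y = 0: RHS = -6 is not a perfect cube.
  y = 1: RHS = 8 = (2)³ ⇒ x = 2 works.
  y = -1: RHS = -20 is not a perfect cube.
  y = 2: RHS = 106 is not a perfect cube.
  y = -2: RHS = -118 is not a perfect cube.
  y = 3: RHS = 372 is not a perfect cube.
  y = -3: RHS = -384 is not a perfect cube.
Continuing the search up to |y| = 50 finds no further solutions beyond those listed.
Collected solutions: (2, 1).

Solutions (with |y| ≤ 50): (2, 1).


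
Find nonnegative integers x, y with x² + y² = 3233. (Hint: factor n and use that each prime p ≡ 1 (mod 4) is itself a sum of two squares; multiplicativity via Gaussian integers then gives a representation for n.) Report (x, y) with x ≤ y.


Step 1: Factor n = 3233 = 53 · 61.
Step 2: Check the mod-4 condition on each prime factor: 53 ≡ 1 (mod 4), exponent 1; 61 ≡ 1 (mod 4), exponent 1.
All primes ≡ 3 (mod 4) appear to even exponent (or don't appear), so by the two-squares theorem n IS expressible as a sum of two squares.
Step 3: Build a representation. Here n = 53 · 61 is a product of primes ≡ 1 (mod 4). Each prime p ≡ 1 (mod 4) is itself a sum of two squares; find a² by testing p − a² for a perfect square:
  53: 53 − 1² = 52, 53 − 2² = 49 = 7² ⇒ 53 = 2² + 7².
  61: 61 − 1² = 60, 61 − 2² = 57, 61 − 3² = 52, 61 − 4² = 45, 61 − 5² = 36 = 6² ⇒ 61 = 5² + 6².
  Combine using the Brahmagupta–Fibonacci identity (a² + b²)(c² + d²) = (ac − bd)² + (ad + bc)² = (ac + bd)² + (ad − bc)²:
  53 · 61 = 3233: from (2² + 7²)(5² + 6²), take (2·5 − 7·6, 2·6 + 7·5) = (10 − 42, 12 + 35) = (-32, 47); dropping signs (only squares matter) gives (32, 47); check 32² + 47² = 1024 + 2209 = 3233 ✓.
Step 4: Order so x ≤ y and verify: 32² + 47² = 1024 + 2209 = 3233 = n. ✓

n = 3233 = 32² + 47² (one valid representation with x ≤ y).


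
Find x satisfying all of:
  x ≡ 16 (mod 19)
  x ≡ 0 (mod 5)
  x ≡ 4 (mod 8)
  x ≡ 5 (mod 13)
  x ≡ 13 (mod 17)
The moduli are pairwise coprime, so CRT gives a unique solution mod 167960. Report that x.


Product of moduli M = 19 · 5 · 8 · 13 · 17 = 167960.
Merge one congruence at a time:
  Start: x ≡ 16 (mod 19).
  Combine with x ≡ 0 (mod 5); new modulus lcm = 95.
    Write x = 16 + 19·t and substitute into x ≡ 0 (mod 5): 19·t ≡ 0 − 16 = -16 (mod 5).
    Reduce coefficients mod 5: 4·t ≡ 4 (mod 5).
    The inverse of 4 mod 5 is 4 (since 4·4 = 16 = 3·5 + 1), so t ≡ 4·4 = 16 ≡ 1 (mod 5).
    Then x = 16 + 19·1 = 35, valid modulo lcm(19, 5) = 95: x ≡ 35 (mod 95).
  Combine with x ≡ 4 (mod 8); new modulus lcm = 760.
    Write x = 35 + 95·t and substitute into x ≡ 4 (mod 8): 95·t ≡ 4 − 35 = -31 (mod 8).
    Reduce coefficients mod 8: 7·t ≡ 1 (mod 8).
    The inverse of 7 mod 8 is 7 (since 7·7 = 49 = 6·8 + 1), so t ≡ 7·1 = 7 ≡ 7 (mod 8).
    Then x = 35 + 95·7 = 700, valid modulo lcm(95, 8) = 760: x ≡ 700 (mod 760).
  Combine with x ≡ 5 (mod 13); new modulus lcm = 9880.
    Write x = 700 + 760·t and substitute into x ≡ 5 (mod 13): 760·t ≡ 5 − 700 = -695 (mod 13).
    Reduce coefficients mod 13: 6·t ≡ 7 (mod 13).
    The inverse of 6 mod 13 is 11 (since 6·11 = 66 = 5·13 + 1), so t ≡ 11·7 = 77 ≡ 12 (mod 13).
    Then x = 700 + 760·12 = 9820, valid modulo lcm(760, 13) = 9880: x ≡ 9820 (mod 9880).
  Combine with x ≡ 13 (mod 17); new modulus lcm = 167960.
    Write x = 9820 + 9880·t and substitute into x ≡ 13 (mod 17): 9880·t ≡ 13 − 9820 = -9807 (mod 17).
    Reduce coefficients mod 17: 3·t ≡ 2 (mod 17).
    The inverse of 3 mod 17 is 6 (since 3·6 = 18 = 1·17 + 1), so t ≡ 6·2 = 12 ≡ 12 (mod 17).
    Then x = 9820 + 9880·12 = 128380, valid modulo lcm(9880, 17) = 167960: x ≡ 128380 (mod 167960).
Verify against each original: 128380 mod 19 = 16, 128380 mod 5 = 0, 128380 mod 8 = 4, 128380 mod 13 = 5, 128380 mod 17 = 13.

x ≡ 128380 (mod 167960).


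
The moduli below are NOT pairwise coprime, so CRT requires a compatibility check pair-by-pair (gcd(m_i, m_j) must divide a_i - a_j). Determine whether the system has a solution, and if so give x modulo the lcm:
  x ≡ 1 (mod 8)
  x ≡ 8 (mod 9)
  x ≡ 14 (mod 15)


Moduli 8, 9, 15 are not pairwise coprime, so CRT works modulo lcm(m_i) when all pairwise compatibility conditions hold.
Pairwise compatibility: gcd(m_i, m_j) must divide a_i - a_j for every pair.
Merge one congruence at a time:
  Start: x ≡ 1 (mod 8).
  Combine with x ≡ 8 (mod 9): gcd(8, 9) = 1; 8 - 1 = 7, which IS divisible by 1, so compatible.
    Write x = 1 + 8·t and substitute into x ≡ 8 (mod 9): 8·t ≡ 8 − 1 = 7 (mod 9).
    The inverse of 8 mod 9 is 8 (since 8·8 = 64 = 7·9 + 1), so t ≡ 8·7 = 56 ≡ 2 (mod 9).
    Then x = 1 + 8·2 = 17, valid modulo lcm(8, 9) = 72: x ≡ 17 (mod 72).
  Combine with x ≡ 14 (mod 15): gcd(72, 15) = 3; 14 - 17 = -3, which IS divisible by 3, so compatible.
    Write x = 17 + 72·t and substitute into x ≡ 14 (mod 15): 72·t ≡ 14 − 17 = -3 (mod 15).
    Divide the congruence (and modulus) by g = 3: 24·t ≡ -1 (mod 5).
    Reduce coefficients mod 5: 4·t ≡ 4 (mod 5).
    The inverse of 4 mod 5 is 4 (since 4·4 = 16 = 3·5 + 1), so t ≡ 4·4 = 16 ≡ 1 (mod 5).
    Then x = 17 + 72·1 = 89, valid modulo lcm(72, 15) = 360: x ≡ 89 (mod 360).
Verify: 89 mod 8 = 1, 89 mod 9 = 8, 89 mod 15 = 14.

x ≡ 89 (mod 360).


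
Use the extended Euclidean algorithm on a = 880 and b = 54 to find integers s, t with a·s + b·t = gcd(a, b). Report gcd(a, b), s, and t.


Euclidean algorithm on (880, 54) — divide until remainder is 0:
  880 = 16 · 54 + 16
  54 = 3 · 16 + 6
  16 = 2 · 6 + 4
  6 = 1 · 4 + 2
  4 = 2 · 2 + 0
gcd(880, 54) = 2.
Track Bezout coefficients alongside the remainders: start with r₀ = 880 = a·1 + b·0 (s = 1, t = 0) and r₁ = 54 = a·0 + b·1 (s = 0, t = 1); each new remainder r_{k+1} = r_{k-1} − q_k·r_k inherits s_{k+1} = s_{k-1} − q_k·s_k, t_{k+1} = t_{k-1} − q_k·t_k, so r_k = a·s_k + b·t_k at every step:
  q = 16: r = 16, s = 1 − 16·0 = 1, t = 0 − 16·1 = -16  (check: 880·1 + 54·(-16) = 16)
  q = 3: r = 6, s = 0 − 3·1 = -3, t = 1 − 3·(-16) = 49  (check: 880·(-3) + 54·49 = 6)
  q = 2: r = 4, s = 1 − 2·(-3) = 7, t = -16 − 2·49 = -114  (check: 880·7 + 54·(-114) = 4)
  q = 1: r = 2, s = -3 − 1·7 = -10, t = 49 − 1·(-114) = 163  (check: 880·(-10) + 54·163 = 2)
The row with r = 2 (the gcd) gives the Bezout coefficients s = -10, t = 163.
Result: 880 · (-10) + 54 · (163) = 2.

gcd(880, 54) = 2; s = -10, t = 163 (check: 880·(-10) + 54·163 = 2).


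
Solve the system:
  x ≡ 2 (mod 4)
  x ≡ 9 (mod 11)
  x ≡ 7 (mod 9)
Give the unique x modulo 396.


Moduli 4, 11, 9 are pairwise coprime; by CRT there is a unique solution modulo M = 4 · 11 · 9 = 396.
Solve pairwise, accumulating the modulus:
  Start with x ≡ 2 (mod 4).
  Combine with x ≡ 9 (mod 11): since gcd(4, 11) = 1, we get a unique residue mod 44.
    Write x = 2 + 4·t and substitute into x ≡ 9 (mod 11): 4·t ≡ 9 − 2 = 7 (mod 11).
    The inverse of 4 mod 11 is 3 (since 4·3 = 12 = 1·11 + 1), so t ≡ 3·7 = 21 ≡ 10 (mod 11).
    Then x = 2 + 4·10 = 42, valid modulo lcm(4, 11) = 44: x ≡ 42 (mod 44).
  Combine with x ≡ 7 (mod 9): since gcd(44, 9) = 1, we get a unique residue mod 396.
    Write x = 42 + 44·t and substitute into x ≡ 7 (mod 9): 44·t ≡ 7 − 42 = -35 (mod 9).
    Reduce coefficients mod 9: 8·t ≡ 1 (mod 9).
    The inverse of 8 mod 9 is 8 (since 8·8 = 64 = 7·9 + 1), so t ≡ 8·1 = 8 ≡ 8 (mod 9).
    Then x = 42 + 44·8 = 394, valid modulo lcm(44, 9) = 396: x ≡ 394 (mod 396).
Verify: 394 mod 4 = 2 ✓, 394 mod 11 = 9 ✓, 394 mod 9 = 7 ✓.

x ≡ 394 (mod 396).


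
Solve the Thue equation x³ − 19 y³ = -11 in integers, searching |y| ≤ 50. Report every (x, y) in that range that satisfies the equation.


The equation is x³ - 19y³ = -11. For fixed y, x³ = 19·y³ − 11, so a solution requires the RHS to be a perfect cube.
Strategy: iterate y from -50 to 50, compute RHS = 19·y³ − 11, and check whether it is a (positive or negative) perfect cube.
Check small values of y:
  y = 0: RHS = -11 is not a perfect cube.
  y = 1: RHS = 8 = (2)³ ⇒ x = 2 works.
  y = -1: RHS = -30 is not a perfect cube.
  y = 2: RHS = 141 is not a perfect cube.
  y = -2: RHS = -163 is not a perfect cube.
  y = 3: RHS = 502 is not a perfect cube.
  y = -3: RHS = -524 is not a perfect cube.
Continuing the search up to |y| = 50 finds no further solutions beyond those listed.
Collected solutions: (2, 1).

Solutions (with |y| ≤ 50): (2, 1).


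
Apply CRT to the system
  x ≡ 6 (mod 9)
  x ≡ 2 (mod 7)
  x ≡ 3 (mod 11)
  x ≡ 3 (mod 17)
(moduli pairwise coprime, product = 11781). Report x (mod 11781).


Product of moduli M = 9 · 7 · 11 · 17 = 11781.
Merge one congruence at a time:
  Start: x ≡ 6 (mod 9).
  Combine with x ≡ 2 (mod 7); new modulus lcm = 63.
    Write x = 6 + 9·t and substitute into x ≡ 2 (mod 7): 9·t ≡ 2 − 6 = -4 (mod 7).
    Reduce coefficients mod 7: 2·t ≡ 3 (mod 7).
    The inverse of 2 mod 7 is 4 (since 2·4 = 8 = 1·7 + 1), so t ≡ 4·3 = 12 ≡ 5 (mod 7).
    Then x = 6 + 9·5 = 51, valid modulo lcm(9, 7) = 63: x ≡ 51 (mod 63).
  Combine with x ≡ 3 (mod 11); new modulus lcm = 693.
    Write x = 51 + 63·t and substitute into x ≡ 3 (mod 11): 63·t ≡ 3 − 51 = -48 (mod 11).
    Reduce coefficients mod 11: 8·t ≡ 7 (mod 11).
    The inverse of 8 mod 11 is 7 (since 8·7 = 56 = 5·11 + 1), so t ≡ 7·7 = 49 ≡ 5 (mod 11).
    Then x = 51 + 63·5 = 366, valid modulo lcm(63, 11) = 693: x ≡ 366 (mod 693).
  Combine with x ≡ 3 (mod 17); new modulus lcm = 11781.
    Write x = 366 + 693·t and substitute into x ≡ 3 (mod 17): 693·t ≡ 3 − 366 = -363 (mod 17).
    Reduce coefficients mod 17: 13·t ≡ 11 (mod 17).
    The inverse of 13 mod 17 is 4 (since 13·4 = 52 = 3·17 + 1), so t ≡ 4·11 = 44 ≡ 10 (mod 17).
    Then x = 366 + 693·10 = 7296, valid modulo lcm(693, 17) = 11781: x ≡ 7296 (mod 11781).
Verify against each original: 7296 mod 9 = 6, 7296 mod 7 = 2, 7296 mod 11 = 3, 7296 mod 17 = 3.

x ≡ 7296 (mod 11781).


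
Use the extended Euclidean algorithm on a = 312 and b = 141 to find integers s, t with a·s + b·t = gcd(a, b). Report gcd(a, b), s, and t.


Euclidean algorithm on (312, 141) — divide until remainder is 0:
  312 = 2 · 141 + 30
  141 = 4 · 30 + 21
  30 = 1 · 21 + 9
  21 = 2 · 9 + 3
  9 = 3 · 3 + 0
gcd(312, 141) = 3.
Track Bezout coefficients alongside the remainders: start with r₀ = 312 = a·1 + b·0 (s = 1, t = 0) and r₁ = 141 = a·0 + b·1 (s = 0, t = 1); each new remainder r_{k+1} = r_{k-1} − q_k·r_k inherits s_{k+1} = s_{k-1} − q_k·s_k, t_{k+1} = t_{k-1} − q_k·t_k, so r_k = a·s_k + b·t_k at every step:
  q = 2: r = 30, s = 1 − 2·0 = 1, t = 0 − 2·1 = -2  (check: 312·1 + 141·(-2) = 30)
  q = 4: r = 21, s = 0 − 4·1 = -4, t = 1 − 4·(-2) = 9  (check: 312·(-4) + 141·9 = 21)
  q = 1: r = 9, s = 1 − 1·(-4) = 5, t = -2 − 1·9 = -11  (check: 312·5 + 141·(-11) = 9)
  q = 2: r = 3, s = -4 − 2·5 = -14, t = 9 − 2·(-11) = 31  (check: 312·(-14) + 141·31 = 3)
The row with r = 3 (the gcd) gives the Bezout coefficients s = -14, t = 31.
Result: 312 · (-14) + 141 · (31) = 3.

gcd(312, 141) = 3; s = -14, t = 31 (check: 312·(-14) + 141·31 = 3).


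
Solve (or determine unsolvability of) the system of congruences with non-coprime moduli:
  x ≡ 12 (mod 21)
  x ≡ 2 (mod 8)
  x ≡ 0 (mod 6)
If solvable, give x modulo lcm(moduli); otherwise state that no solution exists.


Moduli 21, 8, 6 are not pairwise coprime, so CRT works modulo lcm(m_i) when all pairwise compatibility conditions hold.
Pairwise compatibility: gcd(m_i, m_j) must divide a_i - a_j for every pair.
Merge one congruence at a time:
  Start: x ≡ 12 (mod 21).
  Combine with x ≡ 2 (mod 8): gcd(21, 8) = 1; 2 - 12 = -10, which IS divisible by 1, so compatible.
    Write x = 12 + 21·t and substitute into x ≡ 2 (mod 8): 21·t ≡ 2 − 12 = -10 (mod 8).
    Reduce coefficients mod 8: 5·t ≡ 6 (mod 8).
    The inverse of 5 mod 8 is 5 (since 5·5 = 25 = 3·8 + 1), so t ≡ 5·6 = 30 ≡ 6 (mod 8).
    Then x = 12 + 21·6 = 138, valid modulo lcm(21, 8) = 168: x ≡ 138 (mod 168).
  Combine with x ≡ 0 (mod 6): gcd(168, 6) = 6; 0 - 138 = -138, which IS divisible by 6, so compatible.
    Write x = 138 + 168·t and substitute into x ≡ 0 (mod 6): 168·t ≡ 0 − 138 = -138 (mod 6).
    Divide the congruence (and modulus) by g = 6: 28·t ≡ -23 (mod 1).
    Modulo 1 every t works; take t = 0.
    Then x = 138 + 168·0 = 138, valid modulo lcm(168, 6) = 168: x ≡ 138 (mod 168).
Verify: 138 mod 21 = 12, 138 mod 8 = 2, 138 mod 6 = 0.

x ≡ 138 (mod 168).


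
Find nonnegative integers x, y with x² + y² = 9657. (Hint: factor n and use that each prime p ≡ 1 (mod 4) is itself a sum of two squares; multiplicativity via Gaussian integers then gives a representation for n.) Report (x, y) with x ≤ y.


Step 1: Factor n = 9657 = 3^2 · 29 · 37.
Step 2: Check the mod-4 condition on each prime factor: 3 ≡ 3 (mod 4), exponent 2 (must be even); 29 ≡ 1 (mod 4), exponent 1; 37 ≡ 1 (mod 4), exponent 1.
All primes ≡ 3 (mod 4) appear to even exponent (or don't appear), so by the two-squares theorem n IS expressible as a sum of two squares.
Step 3: Build a representation. Group n = k² · m with k = 3 and m = 29 · 37 = 1073 (a product of primes ≡ 1 (mod 4)); a representation of m scales to one of n via (k·x)² + (k·y)² = k²(x² + y²). Each prime p ≡ 1 (mod 4) is itself a sum of two squares; find a² by testing p − a² for a perfect square:
  29: 29 − 1² = 28, 29 − 2² = 25 = 5² ⇒ 29 = 2² + 5².
  37: 37 − 1² = 36 = 6² ⇒ 37 = 1² + 6².
  Combine using the Brahmagupta–Fibonacci identity (a² + b²)(c² + d²) = (ac − bd)² + (ad + bc)² = (ac + bd)² + (ad − bc)²:
  29 · 37 = 1073: from (2² + 5²)(1² + 6²), take (2·1 − 5·6, 2·6 + 5·1) = (2 − 30, 12 + 5) = (-28, 17); dropping signs (only squares matter) gives (28, 17); check 28² + 17² = 784 + 289 = 1073 ✓.
  Scale by k = 3: (3·28, 3·17) = (84, 51).
Step 4: Order so x ≤ y and verify: 51² + 84² = 2601 + 7056 = 9657 = n. ✓

n = 9657 = 51² + 84² (one valid representation with x ≤ y).


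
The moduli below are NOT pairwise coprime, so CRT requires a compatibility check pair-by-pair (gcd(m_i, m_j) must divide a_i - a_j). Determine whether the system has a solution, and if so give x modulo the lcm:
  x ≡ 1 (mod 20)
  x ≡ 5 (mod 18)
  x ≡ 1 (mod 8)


Moduli 20, 18, 8 are not pairwise coprime, so CRT works modulo lcm(m_i) when all pairwise compatibility conditions hold.
Pairwise compatibility: gcd(m_i, m_j) must divide a_i - a_j for every pair.
Merge one congruence at a time:
  Start: x ≡ 1 (mod 20).
  Combine with x ≡ 5 (mod 18): gcd(20, 18) = 2; 5 - 1 = 4, which IS divisible by 2, so compatible.
    Write x = 1 + 20·t and substitute into x ≡ 5 (mod 18): 20·t ≡ 5 − 1 = 4 (mod 18).
    Divide the congruence (and modulus) by g = 2: 10·t ≡ 2 (mod 9).
    Reduce coefficients mod 9: 1·t ≡ 2 (mod 9).
    So t ≡ 2 (mod 9).
    Then x = 1 + 20·2 = 41, valid modulo lcm(20, 18) = 180: x ≡ 41 (mod 180).
  Combine with x ≡ 1 (mod 8): gcd(180, 8) = 4; 1 - 41 = -40, which IS divisible by 4, so compatible.
    Write x = 41 + 180·t and substitute into x ≡ 1 (mod 8): 180·t ≡ 1 − 41 = -40 (mod 8).
    Divide the congruence (and modulus) by g = 4: 45·t ≡ -10 (mod 2).
    Reduce coefficients mod 2: 1·t ≡ 0 (mod 2).
    So t ≡ 0 (mod 2).
    Then x = 41 + 180·0 = 41, valid modulo lcm(180, 8) = 360: x ≡ 41 (mod 360).
Verify: 41 mod 20 = 1, 41 mod 18 = 5, 41 mod 8 = 1.

x ≡ 41 (mod 360).


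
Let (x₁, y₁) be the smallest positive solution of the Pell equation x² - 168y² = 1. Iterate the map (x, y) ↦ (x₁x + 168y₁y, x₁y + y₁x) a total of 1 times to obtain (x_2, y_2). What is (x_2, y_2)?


Step 1: Find the fundamental solution (x₁, y₁) of x² - 168y² = 1.
  Expand √168 as a continued fraction. a₀ = ⌊√168⌋ = 12; iterate m_{k+1} = d_k·a_k − m_k, d_{k+1} = (168 − m_{k+1}²)/d_k, a_{k+1} = ⌊(a₀ + m_{k+1})/d_{k+1}⌋ (starting m₀ = 0, d₀ = 1), with convergents p_k = a_k·p_{k-1} + p_{k-2}, q_k = a_k·q_{k-1} + q_{k-2} (p₋₁ = 1, q₋₁ = 0):
  k = 0: a₀ = 12; p₀/q₀ = 12/1; p₀² − 168·q₀² = 144 − 168 = -24.
  k = 1: m = 12, d = 24, a = ⌊(12 + 12)/24⌋ = 1; p/q = (1·12 + 1)/(1·1 + 0) = 13/1; p² − 168·q² = 169 − 168 = 1.
  The first convergent with p² − 168·q² = 1 gives the fundamental solution (x₁, y₁) = (13, 1).
Step 2: Apply the recurrence (x_{n+1}, y_{n+1}) = (x₁x_n + 168y₁y_n, x₁y_n + y₁x_n) repeatedly.
  From (x_1, y_1) = (13, 1): x_2 = 13·13 + 168·1·1 = 337; y_2 = 13·1 + 1·13 = 26.
Step 3: Verify x_2² - 168·y_2² = 113569 - 113568 = 1 (should be 1). ✓

(x_1, y_1) = (13, 1); (x_2, y_2) = (337, 26).


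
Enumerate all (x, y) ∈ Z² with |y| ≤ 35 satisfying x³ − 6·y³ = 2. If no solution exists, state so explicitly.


The equation is x³ - 6y³ = 2. For fixed y, x³ = 6·y³ + 2, so a solution requires the RHS to be a perfect cube.
Strategy: iterate y from -35 to 35, compute RHS = 6·y³ + 2, and check whether it is a (positive or negative) perfect cube.
Check small values of y:
  y = 0: RHS = 2 is not a perfect cube.
  y = 1: RHS = 8 = (2)³ ⇒ x = 2 works.
  y = -1: RHS = -4 is not a perfect cube.
  y = 2: RHS = 50 is not a perfect cube.
  y = -2: RHS = -46 is not a perfect cube.
  y = 3: RHS = 164 is not a perfect cube.
  y = -3: RHS = -160 is not a perfect cube.
Continuing the search up to |y| = 35 finds no further solutions beyond those listed.
Collected solutions: (2, 1).

Solutions (with |y| ≤ 35): (2, 1).


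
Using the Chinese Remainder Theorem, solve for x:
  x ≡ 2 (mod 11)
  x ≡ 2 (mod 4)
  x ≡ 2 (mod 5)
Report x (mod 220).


Moduli 11, 4, 5 are pairwise coprime; by CRT there is a unique solution modulo M = 11 · 4 · 5 = 220.
Solve pairwise, accumulating the modulus:
  Start with x ≡ 2 (mod 11).
  Combine with x ≡ 2 (mod 4): since gcd(11, 4) = 1, we get a unique residue mod 44.
    Write x = 2 + 11·t and substitute into x ≡ 2 (mod 4): 11·t ≡ 2 − 2 = 0 (mod 4).
    Reduce coefficients mod 4: 3·t ≡ 0 (mod 4).
    The inverse of 3 mod 4 is 3 (since 3·3 = 9 = 2·4 + 1), so t ≡ 3·0 = 0 ≡ 0 (mod 4).
    Then x = 2 + 11·0 = 2, valid modulo lcm(11, 4) = 44: x ≡ 2 (mod 44).
  Combine with x ≡ 2 (mod 5): since gcd(44, 5) = 1, we get a unique residue mod 220.
    Write x = 2 + 44·t and substitute into x ≡ 2 (mod 5): 44·t ≡ 2 − 2 = 0 (mod 5).
    Reduce coefficients mod 5: 4·t ≡ 0 (mod 5).
    The inverse of 4 mod 5 is 4 (since 4·4 = 16 = 3·5 + 1), so t ≡ 4·0 = 0 ≡ 0 (mod 5).
    Then x = 2 + 44·0 = 2, valid modulo lcm(44, 5) = 220: x ≡ 2 (mod 220).
Verify: 2 mod 11 = 2 ✓, 2 mod 4 = 2 ✓, 2 mod 5 = 2 ✓.

x ≡ 2 (mod 220).


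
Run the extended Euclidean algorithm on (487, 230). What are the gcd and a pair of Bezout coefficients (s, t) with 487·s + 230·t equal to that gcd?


Euclidean algorithm on (487, 230) — divide until remainder is 0:
  487 = 2 · 230 + 27
  230 = 8 · 27 + 14
  27 = 1 · 14 + 13
  14 = 1 · 13 + 1
  13 = 13 · 1 + 0
gcd(487, 230) = 1.
Track Bezout coefficients alongside the remainders: start with r₀ = 487 = a·1 + b·0 (s = 1, t = 0) and r₁ = 230 = a·0 + b·1 (s = 0, t = 1); each new remainder r_{k+1} = r_{k-1} − q_k·r_k inherits s_{k+1} = s_{k-1} − q_k·s_k, t_{k+1} = t_{k-1} − q_k·t_k, so r_k = a·s_k + b·t_k at every step:
  q = 2: r = 27, s = 1 − 2·0 = 1, t = 0 − 2·1 = -2  (check: 487·1 + 230·(-2) = 27)
  q = 8: r = 14, s = 0 − 8·1 = -8, t = 1 − 8·(-2) = 17  (check: 487·(-8) + 230·17 = 14)
  q = 1: r = 13, s = 1 − 1·(-8) = 9, t = -2 − 1·17 = -19  (check: 487·9 + 230·(-19) = 13)
  q = 1: r = 1, s = -8 − 1·9 = -17, t = 17 − 1·(-19) = 36  (check: 487·(-17) + 230·36 = 1)
The row with r = 1 (the gcd) gives the Bezout coefficients s = -17, t = 36.
Result: 487 · (-17) + 230 · (36) = 1.

gcd(487, 230) = 1; s = -17, t = 36 (check: 487·(-17) + 230·36 = 1).
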